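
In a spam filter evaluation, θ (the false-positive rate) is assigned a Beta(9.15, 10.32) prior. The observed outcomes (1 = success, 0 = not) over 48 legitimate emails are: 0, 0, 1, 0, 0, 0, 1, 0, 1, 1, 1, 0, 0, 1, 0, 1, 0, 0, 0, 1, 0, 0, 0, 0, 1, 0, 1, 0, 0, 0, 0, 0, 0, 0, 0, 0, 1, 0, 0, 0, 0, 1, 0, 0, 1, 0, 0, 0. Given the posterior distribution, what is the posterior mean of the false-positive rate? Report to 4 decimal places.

0.3283

The Beta prior is conjugate to a Binomial/Bernoulli likelihood; the update adds successes to α and failures to β.
Posterior: Beta(α+k, β+n−k) = Beta(9.15+13, 10.32+35) = Beta(22.15, 45.32).
Posterior mean = α/(α+β) = 22.15/67.47 = 0.3283.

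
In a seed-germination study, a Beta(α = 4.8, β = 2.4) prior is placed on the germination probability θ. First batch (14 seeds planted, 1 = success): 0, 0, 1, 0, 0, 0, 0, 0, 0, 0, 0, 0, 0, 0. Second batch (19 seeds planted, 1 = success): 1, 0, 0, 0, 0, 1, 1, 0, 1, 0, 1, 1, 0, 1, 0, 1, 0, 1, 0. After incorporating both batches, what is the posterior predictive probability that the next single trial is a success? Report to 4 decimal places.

The Beta prior is conjugate to a Binomial/Bernoulli likelihood; the update adds successes to α and failures to β.
After batch 1: Beta(4.8+1, 2.4+13) = Beta(5.8, 15.4).
After batch 2: Beta(5.8+9, 15.4+10) = Beta(14.8, 25.4).
For a single future Bernoulli trial, P(success | data) = α/(α+β) = 0.3682.

0.3682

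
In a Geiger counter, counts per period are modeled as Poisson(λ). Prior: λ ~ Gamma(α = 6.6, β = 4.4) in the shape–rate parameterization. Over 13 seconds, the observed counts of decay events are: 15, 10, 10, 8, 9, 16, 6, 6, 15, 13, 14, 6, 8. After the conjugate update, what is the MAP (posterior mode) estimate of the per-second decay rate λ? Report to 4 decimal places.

8.1379

With a Gamma(shape α, rate β) prior, the Poisson likelihood is conjugate: the posterior is Gamma(α + ΣXᵢ, β + n).
Sum of counts S = 136 over n = 13 seconds.
Posterior: Gamma(α+S, β+n) = Gamma(6.6+136, 4.4+13) = Gamma(142.6, 17.4).
Mode of Gamma(α,β) for α≥1 is (α−1)/β = 141.6/17.4 = 8.1379.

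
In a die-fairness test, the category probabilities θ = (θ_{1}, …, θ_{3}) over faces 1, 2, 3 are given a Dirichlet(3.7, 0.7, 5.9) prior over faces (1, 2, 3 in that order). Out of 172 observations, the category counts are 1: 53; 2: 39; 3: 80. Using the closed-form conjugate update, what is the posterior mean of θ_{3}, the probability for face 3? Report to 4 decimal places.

0.4712

The Dirichlet prior is conjugate to the Multinomial likelihood: each posterior αⱼ = prior αⱼ + observed count nⱼ.
Posterior concentration: (56.7, 39.7, 85.9), total = 182.3.
E[θ_{3}|data] = α_{3}/Σα = 85.9/182.3 = 0.4712.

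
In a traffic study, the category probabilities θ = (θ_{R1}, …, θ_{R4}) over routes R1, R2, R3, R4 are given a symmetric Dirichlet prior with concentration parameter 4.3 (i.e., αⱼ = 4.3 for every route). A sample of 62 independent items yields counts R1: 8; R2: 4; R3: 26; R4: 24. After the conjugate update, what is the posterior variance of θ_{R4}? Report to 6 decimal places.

0.002863

The Dirichlet prior is conjugate to the Multinomial likelihood: each posterior αⱼ = prior αⱼ + observed count nⱼ.
Posterior concentration: (12.3, 8.3, 30.3, 28.3), total = 79.2.
Var[θ_j] = α_j(Σα−α_j)/((Σα)²(Σα+1)) = 28.3·50.9/(79.2²·80.2) = 0.002863.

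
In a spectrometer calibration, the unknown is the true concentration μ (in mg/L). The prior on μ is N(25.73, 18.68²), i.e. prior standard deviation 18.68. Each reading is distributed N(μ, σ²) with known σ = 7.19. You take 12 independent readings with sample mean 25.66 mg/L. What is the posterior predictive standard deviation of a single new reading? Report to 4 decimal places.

For Normal data with known variance σ², a Normal(μ₀, σ₀²) prior on μ is conjugate. Posterior precision = 1/σ₀² + n/σ²; posterior mean is the precision-weighted average of μ₀ and x̄.
σ₀² = 18.68² = 348.9424, σ² = 7.19² = 51.6961; σ² + n·σ₀² = 51.6961 + 12·348.9424 = 4239.0049.
Posterior precision = 1/σ₀² + n/σ² = 1/348.9424 + 12/51.6961 = (σ² + n·σ₀²)/(σ₀²σ²) = 4239.0049/(348.9424·51.6961); posterior variance σₙ² = σ₀²σ²/(σ² + n·σ₀²) = 348.9424·51.6961/4239.0049 = 4.255471.
Predictive variance for one new observation = σₙ² + σ² = 348.9424·51.6961/4239.0049 + 51.6961 = σ²·(σ₀² + 4239.0049)/4239.0049 = 51.6961·4587.9473/4239.0049 = 55.951571; SD = √(51.6961·4587.9473/4239.0049) = 7.4801.

7.4801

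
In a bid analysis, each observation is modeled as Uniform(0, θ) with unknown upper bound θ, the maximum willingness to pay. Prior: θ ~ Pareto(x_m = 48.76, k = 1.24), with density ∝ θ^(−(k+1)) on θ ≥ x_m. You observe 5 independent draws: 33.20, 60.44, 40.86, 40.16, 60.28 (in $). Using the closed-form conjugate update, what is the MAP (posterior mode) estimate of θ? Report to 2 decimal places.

A Pareto(scale x_m, shape k) prior on the upper bound θ of Uniform(0, θ) is conjugate: posterior is Pareto(max(x_m, max xᵢ), k + n).
Sample maximum = 60.44; prior scale x_m = 48.76 → posterior scale = max = 60.44.
Posterior shape = 1.24 + 5 = 6.24.
The Pareto density is decreasing on [x_m, ∞), so the mode is x_m = 60.44.

60.44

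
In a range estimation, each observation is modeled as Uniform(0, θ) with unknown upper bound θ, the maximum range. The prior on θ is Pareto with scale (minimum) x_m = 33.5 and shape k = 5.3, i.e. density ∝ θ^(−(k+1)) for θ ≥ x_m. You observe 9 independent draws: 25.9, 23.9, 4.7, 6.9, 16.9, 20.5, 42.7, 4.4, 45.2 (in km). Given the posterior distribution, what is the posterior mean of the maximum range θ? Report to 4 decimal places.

48.5985

A Pareto(scale x_m, shape k) prior on the upper bound θ of Uniform(0, θ) is conjugate: posterior is Pareto(max(x_m, max xᵢ), k + n).
Sample maximum = 45.2; prior scale x_m = 33.5 → posterior scale = max = 45.2.
Posterior shape = 5.3 + 9 = 14.3.
E[θ|data] = k·x_m/(k−1) = 14.3·45.2/13.3 = 48.5985.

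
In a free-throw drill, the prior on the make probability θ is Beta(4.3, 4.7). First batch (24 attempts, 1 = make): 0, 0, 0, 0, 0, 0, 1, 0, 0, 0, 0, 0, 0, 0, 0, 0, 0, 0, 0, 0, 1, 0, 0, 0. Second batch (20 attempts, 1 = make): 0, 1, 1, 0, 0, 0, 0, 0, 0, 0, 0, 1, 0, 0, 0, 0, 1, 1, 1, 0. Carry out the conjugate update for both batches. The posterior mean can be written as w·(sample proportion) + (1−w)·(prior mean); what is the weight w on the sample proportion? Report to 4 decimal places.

The Beta prior is conjugate to a Binomial/Bernoulli likelihood; the update adds successes to α and failures to β.
Total number of attempts: n = 24 + 20 = 44.
Posterior mean = (α₀+k)/(α₀+β₀+n) = [n/(α₀+β₀+n)]·(k/n) + [(α₀+β₀)/(α₀+β₀+n)]·α₀/(α₀+β₀), so only n and the prior enter the weight.
The weight on the data is w = n/(α₀+β₀+n) = 44/(4.3+4.7+44) = 44/53.0 = 0.8302.

0.8302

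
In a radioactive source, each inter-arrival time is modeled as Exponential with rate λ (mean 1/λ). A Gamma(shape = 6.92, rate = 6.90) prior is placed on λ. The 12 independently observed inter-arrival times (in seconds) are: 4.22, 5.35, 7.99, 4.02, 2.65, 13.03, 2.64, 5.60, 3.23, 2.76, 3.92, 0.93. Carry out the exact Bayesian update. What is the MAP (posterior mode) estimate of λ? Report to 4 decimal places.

0.2834

With a Gamma(shape α, rate β) prior on the exponential rate λ, the posterior after n observations with total T = Σxᵢ is Gamma(α+n, β+T).
Sum of observations T = 56.34 seconds; n = 12.
Posterior: Gamma(6.92+12, 6.90+56.34) = Gamma(18.92, 63.24).
Mode = (α−1)/β = 0.2834.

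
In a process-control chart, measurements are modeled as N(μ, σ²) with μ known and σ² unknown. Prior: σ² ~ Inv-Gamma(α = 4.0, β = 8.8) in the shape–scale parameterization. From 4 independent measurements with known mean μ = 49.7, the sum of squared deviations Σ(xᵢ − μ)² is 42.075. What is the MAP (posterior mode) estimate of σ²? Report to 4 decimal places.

With known mean μ and an Inverse-Gamma(α, β) prior on σ², the Normal likelihood is conjugate: posterior is Inv-Gamma(α + n/2, β + Σ(xᵢ−μ)²/2).
Posterior: Inv-Gamma(4.0 + 4/2, 8.8 + 42.075/2) = Inv-Gamma(6.00, 29.8375).
Mode = β/(α+1) = 29.8375/7.00 = 4.2625.

4.2625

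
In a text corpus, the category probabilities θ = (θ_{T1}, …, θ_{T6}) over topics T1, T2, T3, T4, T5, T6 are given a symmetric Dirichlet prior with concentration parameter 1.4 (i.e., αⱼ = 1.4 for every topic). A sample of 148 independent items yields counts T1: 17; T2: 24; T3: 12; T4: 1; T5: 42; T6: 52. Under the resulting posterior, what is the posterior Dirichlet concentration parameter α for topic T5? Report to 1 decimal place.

43.4

The Dirichlet prior is conjugate to the Multinomial likelihood: each posterior αⱼ = prior αⱼ + observed count nⱼ.
Posterior concentration: (18.4, 25.4, 13.4, 2.4, 43.4, 53.4), total = 156.4.
α_{T5} = 1.4 + 42 = 43.4.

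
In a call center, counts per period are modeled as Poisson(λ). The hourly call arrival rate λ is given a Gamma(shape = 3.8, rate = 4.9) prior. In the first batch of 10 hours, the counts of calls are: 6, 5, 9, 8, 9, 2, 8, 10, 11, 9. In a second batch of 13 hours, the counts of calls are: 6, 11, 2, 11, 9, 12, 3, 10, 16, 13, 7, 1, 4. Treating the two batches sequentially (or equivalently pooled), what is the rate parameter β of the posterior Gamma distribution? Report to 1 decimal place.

27.9

With a Gamma(shape α, rate β) prior, the Poisson likelihood is conjugate: the posterior is Gamma(α + ΣXᵢ, β + n).
Batch 1: sum of counts S = 77 over n = 10 hours.
After batch 1: Gamma(α+S, β+n) = Gamma(3.8+77, 4.9+10) = Gamma(80.8, 14.9).
Batch 2: sum of counts S = 105 over n = 13 hours.
After batch 2: Gamma(α+S, β+n) = Gamma(80.8+105, 14.9+13) = Gamma(185.8, 27.9).
Posterior β = 27.9.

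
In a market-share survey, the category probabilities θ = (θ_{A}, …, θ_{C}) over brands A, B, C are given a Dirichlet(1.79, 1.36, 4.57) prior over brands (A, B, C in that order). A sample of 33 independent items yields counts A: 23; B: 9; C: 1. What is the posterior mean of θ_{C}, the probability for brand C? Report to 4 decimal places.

The Dirichlet prior is conjugate to the Multinomial likelihood: each posterior αⱼ = prior αⱼ + observed count nⱼ.
Posterior concentration: (24.79, 10.36, 5.57), total = 40.72.
E[θ_{C}|data] = α_{C}/Σα = 5.57/40.72 = 0.1368.

0.1368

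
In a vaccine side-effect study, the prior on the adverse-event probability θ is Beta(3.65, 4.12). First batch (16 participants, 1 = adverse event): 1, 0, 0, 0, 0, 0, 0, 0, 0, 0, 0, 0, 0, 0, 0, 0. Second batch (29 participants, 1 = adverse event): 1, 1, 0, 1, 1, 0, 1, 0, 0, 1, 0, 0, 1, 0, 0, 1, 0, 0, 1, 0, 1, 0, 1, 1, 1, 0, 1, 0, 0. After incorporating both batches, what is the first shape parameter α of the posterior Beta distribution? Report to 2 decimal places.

The Beta prior is conjugate to a Binomial/Bernoulli likelihood; the update adds successes to α and failures to β.
After batch 1: Beta(3.65+1, 4.12+15) = Beta(4.65, 19.12).
After batch 2: Beta(4.65+14, 19.12+15) = Beta(18.65, 34.12).
Posterior α = 18.65.

18.65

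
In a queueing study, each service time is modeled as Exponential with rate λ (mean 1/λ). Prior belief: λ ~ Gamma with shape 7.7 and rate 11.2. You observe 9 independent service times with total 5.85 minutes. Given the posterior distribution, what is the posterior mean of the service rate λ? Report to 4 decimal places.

0.9795

With a Gamma(shape α, rate β) prior on the exponential rate λ, the posterior after n observations with total T = Σxᵢ is Gamma(α+n, β+T).
Posterior: Gamma(7.7+9, 11.2+5.85) = Gamma(16.7, 17.05).
Posterior mean of λ = α/β = 16.7/17.05 = 0.9795.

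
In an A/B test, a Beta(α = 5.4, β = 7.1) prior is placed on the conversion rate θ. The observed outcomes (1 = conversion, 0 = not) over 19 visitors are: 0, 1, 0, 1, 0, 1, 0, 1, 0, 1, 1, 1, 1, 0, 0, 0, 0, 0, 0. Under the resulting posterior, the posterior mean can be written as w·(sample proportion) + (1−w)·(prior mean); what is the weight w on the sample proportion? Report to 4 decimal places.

0.6032

The Beta prior is conjugate to a Binomial/Bernoulli likelihood; the update adds successes to α and failures to β.
Posterior mean = (α₀+k)/(α₀+β₀+n) = [n/(α₀+β₀+n)]·(k/n) + [(α₀+β₀)/(α₀+β₀+n)]·α₀/(α₀+β₀), so only n and the prior enter the weight.
The weight on the data is w = n/(α₀+β₀+n) = 19/(5.4+7.1+19) = 19/31.5 = 0.6032.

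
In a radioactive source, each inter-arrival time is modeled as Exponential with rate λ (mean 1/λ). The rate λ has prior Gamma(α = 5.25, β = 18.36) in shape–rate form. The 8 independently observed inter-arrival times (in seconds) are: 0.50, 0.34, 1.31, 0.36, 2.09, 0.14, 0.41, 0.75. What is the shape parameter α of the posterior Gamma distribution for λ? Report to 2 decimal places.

With a Gamma(shape α, rate β) prior on the exponential rate λ, the posterior after n observations with total T = Σxᵢ is Gamma(α+n, β+T).
Sum of observations T = 5.90 seconds; n = 8.
Posterior: Gamma(5.25+8, 18.36+5.90) = Gamma(13.25, 24.26).
Posterior α = 13.25.

13.25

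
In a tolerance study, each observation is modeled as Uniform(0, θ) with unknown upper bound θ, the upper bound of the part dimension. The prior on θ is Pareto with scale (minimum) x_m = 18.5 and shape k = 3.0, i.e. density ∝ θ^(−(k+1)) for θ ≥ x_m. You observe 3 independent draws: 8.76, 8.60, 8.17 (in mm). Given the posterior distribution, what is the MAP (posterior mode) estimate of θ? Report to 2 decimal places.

18.50

A Pareto(scale x_m, shape k) prior on the upper bound θ of Uniform(0, θ) is conjugate: posterior is Pareto(max(x_m, max xᵢ), k + n).
Sample maximum = 8.76; prior scale x_m = 18.5 → posterior scale = max = 18.50.
Posterior shape = 3.0 + 3 = 6.0.
The Pareto density is decreasing on [x_m, ∞), so the mode is x_m = 18.50.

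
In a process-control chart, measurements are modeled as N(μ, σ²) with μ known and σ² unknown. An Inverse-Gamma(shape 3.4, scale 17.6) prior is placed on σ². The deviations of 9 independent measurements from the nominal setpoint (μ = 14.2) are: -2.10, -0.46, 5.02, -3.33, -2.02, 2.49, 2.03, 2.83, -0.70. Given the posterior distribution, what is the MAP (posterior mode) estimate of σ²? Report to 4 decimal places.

With known mean μ and an Inverse-Gamma(α, β) prior on σ², the Normal likelihood is conjugate: posterior is Inv-Gamma(α + n/2, β + Σ(xᵢ−μ)²/2).
Σ(xᵢ−μ)² = (-2.10)² + (-0.46)² + (5.02)² + (-3.33)² + (-2.02)² + (2.49)² + (2.03)² + (2.83)² + (-0.70)² = 63.8112.
Posterior: Inv-Gamma(3.4 + 9/2, 17.6 + 63.8112/2) = Inv-Gamma(7.90, 49.50560).
Mode = β/(α+1) = 49.50560/8.90 = 5.5624.

5.5624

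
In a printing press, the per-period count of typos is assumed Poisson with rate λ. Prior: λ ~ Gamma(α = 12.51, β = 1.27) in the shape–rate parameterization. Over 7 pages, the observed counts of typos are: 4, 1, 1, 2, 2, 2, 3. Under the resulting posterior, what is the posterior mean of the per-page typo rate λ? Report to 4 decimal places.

3.3265

With a Gamma(shape α, rate β) prior, the Poisson likelihood is conjugate: the posterior is Gamma(α + ΣXᵢ, β + n).
Sum of counts S = 15 over n = 7 pages.
Posterior: Gamma(α+S, β+n) = Gamma(12.51+15, 1.27+7) = Gamma(27.51, 8.27).
Posterior mean = α/β = 27.51/8.27 = 3.3265.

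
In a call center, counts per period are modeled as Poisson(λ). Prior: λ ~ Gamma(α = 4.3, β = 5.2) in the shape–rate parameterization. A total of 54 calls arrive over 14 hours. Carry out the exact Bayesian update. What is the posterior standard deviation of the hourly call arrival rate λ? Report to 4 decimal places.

0.3977

With a Gamma(shape α, rate β) prior, the Poisson likelihood is conjugate: the posterior is Gamma(α + ΣXᵢ, β + n).
Posterior: Gamma(α+S, β+n) = Gamma(4.3+54, 5.2+14) = Gamma(58.3, 19.2).
SD = √α/β = √58.3/19.2 = 0.3977.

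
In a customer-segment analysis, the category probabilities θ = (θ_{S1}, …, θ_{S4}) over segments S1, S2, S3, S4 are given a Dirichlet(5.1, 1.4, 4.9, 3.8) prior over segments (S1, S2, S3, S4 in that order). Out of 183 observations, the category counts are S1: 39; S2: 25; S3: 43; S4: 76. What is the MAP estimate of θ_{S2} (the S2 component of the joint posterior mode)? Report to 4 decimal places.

The Dirichlet prior is conjugate to the Multinomial likelihood: each posterior αⱼ = prior αⱼ + observed count nⱼ.
Posterior concentration: (44.1, 26.4, 47.9, 79.8), total = 198.2.
Joint mode component: (α_{S2}−1)/(Σα−K) = 25.4/194.2 = 0.1308.

0.1308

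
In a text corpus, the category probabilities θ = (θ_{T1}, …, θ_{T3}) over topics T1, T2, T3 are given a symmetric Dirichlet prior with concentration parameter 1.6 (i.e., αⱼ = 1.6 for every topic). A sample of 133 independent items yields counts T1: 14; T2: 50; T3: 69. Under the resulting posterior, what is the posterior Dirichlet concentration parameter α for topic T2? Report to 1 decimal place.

The Dirichlet prior is conjugate to the Multinomial likelihood: each posterior αⱼ = prior αⱼ + observed count nⱼ.
Posterior concentration: (15.6, 51.6, 70.6), total = 137.8.
α_{T2} = 1.6 + 50 = 51.6.

51.6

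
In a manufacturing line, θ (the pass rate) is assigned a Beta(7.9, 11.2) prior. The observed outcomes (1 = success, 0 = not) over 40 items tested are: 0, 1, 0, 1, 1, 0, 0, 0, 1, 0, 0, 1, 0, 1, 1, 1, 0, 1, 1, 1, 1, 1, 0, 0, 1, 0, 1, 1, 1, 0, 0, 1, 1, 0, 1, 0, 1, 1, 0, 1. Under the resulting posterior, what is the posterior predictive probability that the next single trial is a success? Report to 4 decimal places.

The Beta prior is conjugate to a Binomial/Bernoulli likelihood; the update adds successes to α and failures to β.
Posterior: Beta(α+k, β+n−k) = Beta(7.9+23, 11.2+17) = Beta(30.9, 28.2).
For a single future Bernoulli trial, P(success | data) = α/(α+β) = 0.5228.

0.5228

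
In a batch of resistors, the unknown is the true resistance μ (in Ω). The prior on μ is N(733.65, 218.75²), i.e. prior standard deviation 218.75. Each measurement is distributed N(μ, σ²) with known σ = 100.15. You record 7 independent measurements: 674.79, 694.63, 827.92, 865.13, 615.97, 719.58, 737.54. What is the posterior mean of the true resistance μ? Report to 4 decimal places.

For Normal data with known variance σ², a Normal(μ₀, σ₀²) prior on μ is conjugate. Posterior precision = 1/σ₀² + n/σ²; posterior mean is the precision-weighted average of μ₀ and x̄.
Σxᵢ = 674.79 + 694.63 + 827.92 + 865.13 + 615.97 + 719.58 + 737.54 = 5135.56, so n·x̄ = 5135.56.
σ₀² = 218.75² = 47851.5625, σ² = 100.15² = 10030.0225; σ² + n·σ₀² = 10030.0225 + 7·47851.5625 = 344990.96.
Posterior mean = (μ₀/σ₀² + n·x̄/σ²)/(1/σ₀² + n/σ²) = (σ²·μ₀ + σ₀²·n·x̄)/(σ² + n·σ₀²) = (10030.0225·733.65 + 47851.5625·5135.56)/344990.96 = 253103096.319625/344990.96 = 733.6514.

733.6514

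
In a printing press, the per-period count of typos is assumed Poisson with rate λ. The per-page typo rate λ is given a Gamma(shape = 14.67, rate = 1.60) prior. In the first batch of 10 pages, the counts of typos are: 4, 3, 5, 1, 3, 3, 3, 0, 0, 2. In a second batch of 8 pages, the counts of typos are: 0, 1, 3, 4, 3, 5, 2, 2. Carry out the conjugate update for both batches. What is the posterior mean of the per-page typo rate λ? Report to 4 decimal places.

With a Gamma(shape α, rate β) prior, the Poisson likelihood is conjugate: the posterior is Gamma(α + ΣXᵢ, β + n).
Batch 1: sum of counts S = 24 over n = 10 pages.
After batch 1: Gamma(α+S, β+n) = Gamma(14.67+24, 1.60+10) = Gamma(38.67, 11.60).
Batch 2: sum of counts S = 20 over n = 8 pages.
After batch 2: Gamma(α+S, β+n) = Gamma(38.67+20, 11.60+8) = Gamma(58.67, 19.60).
Posterior mean = α/β = 58.67/19.60 = 2.9934.

2.9934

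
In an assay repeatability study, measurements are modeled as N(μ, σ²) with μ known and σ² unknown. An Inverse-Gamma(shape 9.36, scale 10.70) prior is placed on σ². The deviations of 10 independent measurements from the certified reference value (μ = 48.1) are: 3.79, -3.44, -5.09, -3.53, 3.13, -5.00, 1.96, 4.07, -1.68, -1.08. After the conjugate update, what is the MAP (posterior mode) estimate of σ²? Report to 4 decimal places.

With known mean μ and an Inverse-Gamma(α, β) prior on σ², the Normal likelihood is conjugate: posterior is Inv-Gamma(α + n/2, β + Σ(xᵢ−μ)²/2).
Σ(xᵢ−μ)² = (3.79)² + (-3.44)² + (-5.09)² + (-3.53)² + (3.13)² + (-5.00)² + (1.96)² + (4.07)² + (-1.68)² + (-1.08)² = 123.7589.
Posterior: Inv-Gamma(9.36 + 10/2, 10.70 + 123.7589/2) = Inv-Gamma(14.36, 72.57945).
Mode = β/(α+1) = 72.57945/15.36 = 4.7252.

4.7252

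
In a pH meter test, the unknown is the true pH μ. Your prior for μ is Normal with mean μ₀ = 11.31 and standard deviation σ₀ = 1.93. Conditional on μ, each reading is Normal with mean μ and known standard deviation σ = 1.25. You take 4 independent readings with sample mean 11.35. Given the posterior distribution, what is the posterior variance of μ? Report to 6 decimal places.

0.353549

For Normal data with known variance σ², a Normal(μ₀, σ₀²) prior on μ is conjugate. Posterior precision = 1/σ₀² + n/σ²; posterior mean is the precision-weighted average of μ₀ and x̄.
σ₀² = 1.93² = 3.7249, σ² = 1.25² = 1.5625; σ² + n·σ₀² = 1.5625 + 4·3.7249 = 16.4621.
Posterior precision = 1/σ₀² + n/σ² = 1/3.7249 + 4/1.5625 = (σ² + n·σ₀²)/(σ₀²σ²) = 16.4621/(3.7249·1.5625); posterior variance σₙ² = σ₀²σ²/(σ² + n·σ₀²) = 3.7249·1.5625/16.4621 = 0.353549.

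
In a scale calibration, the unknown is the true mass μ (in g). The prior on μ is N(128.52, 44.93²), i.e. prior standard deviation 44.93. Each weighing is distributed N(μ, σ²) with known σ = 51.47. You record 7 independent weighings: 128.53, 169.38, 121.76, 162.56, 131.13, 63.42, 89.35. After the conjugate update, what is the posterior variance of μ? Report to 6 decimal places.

318.703442

For Normal data with known variance σ², a Normal(μ₀, σ₀²) prior on μ is conjugate. Posterior precision = 1/σ₀² + n/σ²; posterior mean is the precision-weighted average of μ₀ and x̄.
σ₀² = 44.93² = 2018.7049, σ² = 51.47² = 2649.1609; σ² + n·σ₀² = 2649.1609 + 7·2018.7049 = 16780.0952.
Posterior precision = 1/σ₀² + n/σ² = 1/2018.7049 + 7/2649.1609 = (σ² + n·σ₀²)/(σ₀²σ²) = 16780.0952/(2018.7049·2649.1609); posterior variance σₙ² = σ₀²σ²/(σ² + n·σ₀²) = 2018.7049·2649.1609/16780.0952 = 318.703442.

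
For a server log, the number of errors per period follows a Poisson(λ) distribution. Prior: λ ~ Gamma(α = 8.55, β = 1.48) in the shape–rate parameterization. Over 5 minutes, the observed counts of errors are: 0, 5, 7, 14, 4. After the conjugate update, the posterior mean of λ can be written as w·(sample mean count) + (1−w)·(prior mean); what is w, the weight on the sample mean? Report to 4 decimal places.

With a Gamma(shape α, rate β) prior, the Poisson likelihood is conjugate: the posterior is Gamma(α + ΣXᵢ, β + n).
Posterior mean = (α₀+S)/(β₀+n) = [n/(β₀+n)]·(S/n) + [β₀/(β₀+n)]·(α₀/β₀), so only n and β₀ enter the weight.
Weight on data w = n/(β₀+n) = 5/(1.48+5) = 5/6.48 = 0.7716.

0.7716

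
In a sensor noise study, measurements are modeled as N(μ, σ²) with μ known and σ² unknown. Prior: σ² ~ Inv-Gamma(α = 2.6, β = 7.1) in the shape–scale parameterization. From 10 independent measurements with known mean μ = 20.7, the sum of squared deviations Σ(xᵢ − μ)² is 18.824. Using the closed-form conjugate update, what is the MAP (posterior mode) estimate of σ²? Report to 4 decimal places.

With known mean μ and an Inverse-Gamma(α, β) prior on σ², the Normal likelihood is conjugate: posterior is Inv-Gamma(α + n/2, β + Σ(xᵢ−μ)²/2).
Posterior: Inv-Gamma(2.6 + 10/2, 7.1 + 18.824/2) = Inv-Gamma(7.60, 16.5120).
Mode = β/(α+1) = 16.5120/8.60 = 1.9200.

1.9200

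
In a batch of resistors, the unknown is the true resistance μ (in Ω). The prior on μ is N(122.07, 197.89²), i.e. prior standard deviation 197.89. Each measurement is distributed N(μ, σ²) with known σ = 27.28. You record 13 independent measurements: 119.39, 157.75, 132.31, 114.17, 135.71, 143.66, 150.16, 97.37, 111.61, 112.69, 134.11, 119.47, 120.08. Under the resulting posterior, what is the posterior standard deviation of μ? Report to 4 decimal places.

7.5606

For Normal data with known variance σ², a Normal(μ₀, σ₀²) prior on μ is conjugate. Posterior precision = 1/σ₀² + n/σ²; posterior mean is the precision-weighted average of μ₀ and x̄.
σ₀² = 197.89² = 39160.4521, σ² = 27.28² = 744.1984; σ² + n·σ₀² = 744.1984 + 13·39160.4521 = 509830.0757.
Posterior precision = 1/σ₀² + n/σ² = 1/39160.4521 + 13/744.1984 = (σ² + n·σ₀²)/(σ₀²σ²) = 509830.0757/(39160.4521·744.1984); posterior variance σₙ² = σ₀²σ²/(σ² + n·σ₀²) = 39160.4521·744.1984/509830.0757 = 57.162469.
Posterior SD = √σₙ² = √(39160.4521·744.1984/509830.0757) = 7.5606.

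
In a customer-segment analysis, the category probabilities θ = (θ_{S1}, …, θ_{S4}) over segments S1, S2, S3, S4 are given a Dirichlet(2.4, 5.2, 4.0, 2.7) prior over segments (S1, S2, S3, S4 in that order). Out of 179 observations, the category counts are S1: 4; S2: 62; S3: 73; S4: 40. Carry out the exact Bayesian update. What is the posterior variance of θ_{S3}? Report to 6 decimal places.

0.001233

The Dirichlet prior is conjugate to the Multinomial likelihood: each posterior αⱼ = prior αⱼ + observed count nⱼ.
Posterior concentration: (6.4, 67.2, 77.0, 42.7), total = 193.3.
Var[θ_j] = α_j(Σα−α_j)/((Σα)²(Σα+1)) = 77.0·116.3/(193.3²·194.3) = 0.001233.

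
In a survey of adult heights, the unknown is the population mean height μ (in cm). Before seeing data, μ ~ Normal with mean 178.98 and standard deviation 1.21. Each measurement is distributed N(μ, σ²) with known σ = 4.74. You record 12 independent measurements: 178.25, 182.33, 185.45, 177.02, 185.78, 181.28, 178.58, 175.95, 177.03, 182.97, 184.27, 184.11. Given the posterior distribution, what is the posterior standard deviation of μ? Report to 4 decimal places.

0.9064

For Normal data with known variance σ², a Normal(μ₀, σ₀²) prior on μ is conjugate. Posterior precision = 1/σ₀² + n/σ²; posterior mean is the precision-weighted average of μ₀ and x̄.
σ₀² = 1.21² = 1.4641, σ² = 4.74² = 22.4676; σ² + n·σ₀² = 22.4676 + 12·1.4641 = 40.0368.
Posterior precision = 1/σ₀² + n/σ² = 1/1.4641 + 12/22.4676 = (σ² + n·σ₀²)/(σ₀²σ²) = 40.0368/(1.4641·22.4676); posterior variance σₙ² = σ₀²σ²/(σ² + n·σ₀²) = 1.4641·22.4676/40.0368 = 0.821614.
Posterior SD = √σₙ² = √(1.4641·22.4676/40.0368) = 0.9064.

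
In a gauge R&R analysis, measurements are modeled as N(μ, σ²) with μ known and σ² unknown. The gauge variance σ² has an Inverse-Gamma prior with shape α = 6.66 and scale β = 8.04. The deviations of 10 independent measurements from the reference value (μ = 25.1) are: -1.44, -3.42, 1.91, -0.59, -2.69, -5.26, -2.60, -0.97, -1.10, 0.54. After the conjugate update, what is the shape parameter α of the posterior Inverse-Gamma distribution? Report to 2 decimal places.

With known mean μ and an Inverse-Gamma(α, β) prior on σ², the Normal likelihood is conjugate: posterior is Inv-Gamma(α + n/2, β + Σ(xᵢ−μ)²/2).
Σ(xᵢ−μ)² = (-1.44)² + (-3.42)² + (1.91)² + (-0.59)² + (-2.69)² + (-5.26)² + (-2.60)² + (-0.97)² + (-1.10)² + (0.54)² = 61.8724.
Posterior: Inv-Gamma(6.66 + 10/2, 8.04 + 61.8724/2) = Inv-Gamma(11.66, 38.97620).
Posterior α = 11.66.

11.66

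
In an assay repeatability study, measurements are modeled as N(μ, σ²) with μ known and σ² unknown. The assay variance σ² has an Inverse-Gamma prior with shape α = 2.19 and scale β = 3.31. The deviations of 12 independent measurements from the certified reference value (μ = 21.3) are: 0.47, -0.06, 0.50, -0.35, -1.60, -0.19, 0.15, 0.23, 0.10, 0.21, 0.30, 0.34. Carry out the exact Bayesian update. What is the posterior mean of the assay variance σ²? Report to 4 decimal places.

0.7057

With known mean μ and an Inverse-Gamma(α, β) prior on σ², the Normal likelihood is conjugate: posterior is Inv-Gamma(α + n/2, β + Σ(xᵢ−μ)²/2).
Σ(xᵢ−μ)² = (0.47)² + (-0.06)² + (0.50)² + (-0.35)² + (-1.60)² + (-0.19)² + (0.15)² + (0.23)² + (0.10)² + (0.21)² + (0.30)² + (0.34)² = 3.5282.
Posterior: Inv-Gamma(2.19 + 12/2, 3.31 + 3.5282/2) = Inv-Gamma(8.19, 5.07410).
E[σ²|data] = β/(α−1) = 5.07410/7.19 = 0.7057.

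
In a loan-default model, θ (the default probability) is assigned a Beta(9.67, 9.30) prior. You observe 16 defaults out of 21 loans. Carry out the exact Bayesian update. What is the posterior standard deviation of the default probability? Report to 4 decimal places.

The Beta prior is conjugate to a Binomial/Bernoulli likelihood; the update adds successes to α and failures to β.
Posterior: Beta(α+k, β+n−k) = Beta(9.67+16, 9.30+5) = Beta(25.67, 14.30).
Var = αβ/((α+β)²(α+β+1)) = 25.67·14.30/(39.97²·40.97) = 0.00560825; SD = √0.00560825 = 0.0749.

0.0749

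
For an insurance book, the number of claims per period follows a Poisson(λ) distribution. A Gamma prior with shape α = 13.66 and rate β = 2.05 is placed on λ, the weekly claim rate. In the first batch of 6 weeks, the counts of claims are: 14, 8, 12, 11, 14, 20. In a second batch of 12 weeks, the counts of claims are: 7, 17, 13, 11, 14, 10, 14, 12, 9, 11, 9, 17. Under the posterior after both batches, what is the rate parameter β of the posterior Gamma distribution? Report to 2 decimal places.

With a Gamma(shape α, rate β) prior, the Poisson likelihood is conjugate: the posterior is Gamma(α + ΣXᵢ, β + n).
Batch 1: sum of counts S = 79 over n = 6 weeks.
After batch 1: Gamma(α+S, β+n) = Gamma(13.66+79, 2.05+6) = Gamma(92.66, 8.05).
Batch 2: sum of counts S = 144 over n = 12 weeks.
After batch 2: Gamma(α+S, β+n) = Gamma(92.66+144, 8.05+12) = Gamma(236.66, 20.05).
Posterior β = 20.05.

20.05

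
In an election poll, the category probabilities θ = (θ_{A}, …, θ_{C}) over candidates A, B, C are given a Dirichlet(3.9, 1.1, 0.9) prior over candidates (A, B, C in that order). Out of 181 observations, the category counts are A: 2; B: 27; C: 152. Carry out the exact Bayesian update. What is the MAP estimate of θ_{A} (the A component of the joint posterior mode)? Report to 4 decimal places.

0.0266

The Dirichlet prior is conjugate to the Multinomial likelihood: each posterior αⱼ = prior αⱼ + observed count nⱼ.
Posterior concentration: (5.9, 28.1, 152.9), total = 186.9.
Joint mode component: (α_{A}−1)/(Σα−K) = 4.9/183.9 = 0.0266.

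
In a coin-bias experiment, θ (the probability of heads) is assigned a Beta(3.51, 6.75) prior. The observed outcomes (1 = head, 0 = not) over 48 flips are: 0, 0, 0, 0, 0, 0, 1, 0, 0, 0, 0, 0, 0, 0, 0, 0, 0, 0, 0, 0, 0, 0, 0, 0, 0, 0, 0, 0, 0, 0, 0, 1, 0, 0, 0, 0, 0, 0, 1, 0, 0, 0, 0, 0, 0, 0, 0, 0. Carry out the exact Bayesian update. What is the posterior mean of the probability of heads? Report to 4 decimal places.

The Beta prior is conjugate to a Binomial/Bernoulli likelihood; the update adds successes to α and failures to β.
Posterior: Beta(α+k, β+n−k) = Beta(3.51+3, 6.75+45) = Beta(6.51, 51.75).
Posterior mean = α/(α+β) = 6.51/58.26 = 0.1117.

0.1117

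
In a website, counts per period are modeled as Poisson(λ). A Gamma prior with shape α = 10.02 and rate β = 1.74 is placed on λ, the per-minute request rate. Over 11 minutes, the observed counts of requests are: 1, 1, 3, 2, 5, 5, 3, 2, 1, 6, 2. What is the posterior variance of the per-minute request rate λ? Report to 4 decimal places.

With a Gamma(shape α, rate β) prior, the Poisson likelihood is conjugate: the posterior is Gamma(α + ΣXᵢ, β + n).
Sum of counts S = 31 over n = 11 minutes.
Posterior: Gamma(α+S, β+n) = Gamma(10.02+31, 1.74+11) = Gamma(41.02, 12.74).
Var = α/β² = 41.02/12.74² = 0.2527.

0.2527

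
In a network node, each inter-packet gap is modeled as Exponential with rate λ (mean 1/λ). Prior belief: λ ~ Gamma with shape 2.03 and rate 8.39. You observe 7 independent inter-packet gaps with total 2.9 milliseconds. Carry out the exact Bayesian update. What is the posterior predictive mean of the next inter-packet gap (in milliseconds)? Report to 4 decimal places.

With a Gamma(shape α, rate β) prior on the exponential rate λ, the posterior after n observations with total T = Σxᵢ is Gamma(α+n, β+T).
Posterior: Gamma(2.03+7, 8.39+2.9) = Gamma(9.03, 11.29).
The predictive distribution for the next observation is Lomax; its mean is β/(α−1) = 11.29/8.03 = 1.4060.

1.4060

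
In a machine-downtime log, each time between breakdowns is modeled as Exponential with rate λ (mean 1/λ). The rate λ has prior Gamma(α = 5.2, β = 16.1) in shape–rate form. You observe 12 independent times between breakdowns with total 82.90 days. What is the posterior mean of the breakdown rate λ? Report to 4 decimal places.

0.1737

With a Gamma(shape α, rate β) prior on the exponential rate λ, the posterior after n observations with total T = Σxᵢ is Gamma(α+n, β+T).
Posterior: Gamma(5.2+12, 16.1+82.90) = Gamma(17.2, 99.00).
Posterior mean of λ = α/β = 17.2/99.00 = 0.1737.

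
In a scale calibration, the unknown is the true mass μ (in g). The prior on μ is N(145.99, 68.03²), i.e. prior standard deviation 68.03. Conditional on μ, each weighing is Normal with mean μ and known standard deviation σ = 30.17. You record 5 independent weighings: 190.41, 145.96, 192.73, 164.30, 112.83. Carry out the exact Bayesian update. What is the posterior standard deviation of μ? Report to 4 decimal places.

13.2347

For Normal data with known variance σ², a Normal(μ₀, σ₀²) prior on μ is conjugate. Posterior precision = 1/σ₀² + n/σ²; posterior mean is the precision-weighted average of μ₀ and x̄.
σ₀² = 68.03² = 4628.0809, σ² = 30.17² = 910.2289; σ² + n·σ₀² = 910.2289 + 5·4628.0809 = 24050.6334.
Posterior precision = 1/σ₀² + n/σ² = 1/4628.0809 + 5/910.2289 = (σ² + n·σ₀²)/(σ₀²σ²) = 24050.6334/(4628.0809·910.2289); posterior variance σₙ² = σ₀²σ²/(σ² + n·σ₀²) = 4628.0809·910.2289/24050.6334 = 175.156010.
Posterior SD = √σₙ² = √(4628.0809·910.2289/24050.6334) = 13.2347.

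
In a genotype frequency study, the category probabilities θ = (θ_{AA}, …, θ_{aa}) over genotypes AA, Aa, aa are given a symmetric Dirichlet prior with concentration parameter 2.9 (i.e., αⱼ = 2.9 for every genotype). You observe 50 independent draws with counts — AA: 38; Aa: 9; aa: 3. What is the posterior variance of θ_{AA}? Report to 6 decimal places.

0.003539

The Dirichlet prior is conjugate to the Multinomial likelihood: each posterior αⱼ = prior αⱼ + observed count nⱼ.
Posterior concentration: (40.9, 11.9, 5.9), total = 58.7.
Var[θ_j] = α_j(Σα−α_j)/((Σα)²(Σα+1)) = 40.9·17.8/(58.7²·59.7) = 0.003539.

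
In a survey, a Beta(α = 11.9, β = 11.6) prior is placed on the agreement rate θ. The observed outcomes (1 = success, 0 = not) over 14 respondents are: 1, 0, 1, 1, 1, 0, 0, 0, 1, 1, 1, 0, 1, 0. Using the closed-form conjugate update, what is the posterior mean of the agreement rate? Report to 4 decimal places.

The Beta prior is conjugate to a Binomial/Bernoulli likelihood; the update adds successes to α and failures to β.
Posterior: Beta(α+k, β+n−k) = Beta(11.9+8, 11.6+6) = Beta(19.9, 17.6).
Posterior mean = α/(α+β) = 19.9/37.5 = 0.5307.

0.5307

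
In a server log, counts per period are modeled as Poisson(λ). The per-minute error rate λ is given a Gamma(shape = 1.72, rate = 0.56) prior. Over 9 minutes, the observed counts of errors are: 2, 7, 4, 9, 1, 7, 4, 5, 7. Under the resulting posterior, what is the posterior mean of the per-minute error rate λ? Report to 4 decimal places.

With a Gamma(shape α, rate β) prior, the Poisson likelihood is conjugate: the posterior is Gamma(α + ΣXᵢ, β + n).
Sum of counts S = 46 over n = 9 minutes.
Posterior: Gamma(α+S, β+n) = Gamma(1.72+46, 0.56+9) = Gamma(47.72, 9.56).
Posterior mean = α/β = 47.72/9.56 = 4.9916.

4.9916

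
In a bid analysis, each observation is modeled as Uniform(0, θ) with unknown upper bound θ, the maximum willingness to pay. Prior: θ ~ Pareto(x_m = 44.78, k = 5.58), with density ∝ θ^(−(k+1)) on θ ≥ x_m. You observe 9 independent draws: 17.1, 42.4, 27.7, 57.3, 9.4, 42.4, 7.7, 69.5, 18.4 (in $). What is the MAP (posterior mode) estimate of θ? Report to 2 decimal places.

A Pareto(scale x_m, shape k) prior on the upper bound θ of Uniform(0, θ) is conjugate: posterior is Pareto(max(x_m, max xᵢ), k + n).
Sample maximum = 69.5; prior scale x_m = 44.78 → posterior scale = max = 69.50.
Posterior shape = 5.58 + 9 = 14.58.
The Pareto density is decreasing on [x_m, ∞), so the mode is x_m = 69.50.

69.50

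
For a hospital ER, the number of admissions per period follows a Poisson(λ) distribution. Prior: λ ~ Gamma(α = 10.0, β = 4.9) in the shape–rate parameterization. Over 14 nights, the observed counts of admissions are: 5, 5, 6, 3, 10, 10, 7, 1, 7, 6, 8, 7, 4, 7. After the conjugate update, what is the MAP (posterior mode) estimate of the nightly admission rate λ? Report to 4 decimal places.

5.0265

With a Gamma(shape α, rate β) prior, the Poisson likelihood is conjugate: the posterior is Gamma(α + ΣXᵢ, β + n).
Sum of counts S = 86 over n = 14 nights.
Posterior: Gamma(α+S, β+n) = Gamma(10.0+86, 4.9+14) = Gamma(96.0, 18.9).
Mode of Gamma(α,β) for α≥1 is (α−1)/β = 95.0/18.9 = 5.0265.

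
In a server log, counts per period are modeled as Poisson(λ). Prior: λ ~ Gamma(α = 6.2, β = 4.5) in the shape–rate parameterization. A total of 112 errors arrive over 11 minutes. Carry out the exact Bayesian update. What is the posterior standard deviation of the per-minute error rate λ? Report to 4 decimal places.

0.7014

With a Gamma(shape α, rate β) prior, the Poisson likelihood is conjugate: the posterior is Gamma(α + ΣXᵢ, β + n).
Posterior: Gamma(α+S, β+n) = Gamma(6.2+112, 4.5+11) = Gamma(118.2, 15.5).
SD = √α/β = √118.2/15.5 = 0.7014.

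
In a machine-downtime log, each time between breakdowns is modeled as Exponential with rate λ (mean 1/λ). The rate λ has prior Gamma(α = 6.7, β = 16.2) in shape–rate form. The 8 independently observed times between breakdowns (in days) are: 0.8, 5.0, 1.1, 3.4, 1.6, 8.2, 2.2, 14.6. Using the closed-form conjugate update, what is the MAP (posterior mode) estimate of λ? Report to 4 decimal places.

With a Gamma(shape α, rate β) prior on the exponential rate λ, the posterior after n observations with total T = Σxᵢ is Gamma(α+n, β+T).
Sum of observations T = 36.9 days; n = 8.
Posterior: Gamma(6.7+8, 16.2+36.9) = Gamma(14.7, 53.1).
Mode = (α−1)/β = 0.2580.

0.2580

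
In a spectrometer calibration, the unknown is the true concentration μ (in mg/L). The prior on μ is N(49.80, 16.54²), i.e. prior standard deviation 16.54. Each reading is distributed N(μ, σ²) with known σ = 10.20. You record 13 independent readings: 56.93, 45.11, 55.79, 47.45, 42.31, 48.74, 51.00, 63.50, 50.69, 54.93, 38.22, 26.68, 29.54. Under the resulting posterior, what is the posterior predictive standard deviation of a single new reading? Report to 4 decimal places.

10.5743

For Normal data with known variance σ², a Normal(μ₀, σ₀²) prior on μ is conjugate. Posterior precision = 1/σ₀² + n/σ²; posterior mean is the precision-weighted average of μ₀ and x̄.
σ₀² = 16.54² = 273.5716, σ² = 10.20² = 104.04; σ² + n·σ₀² = 104.04 + 13·273.5716 = 3660.4708.
Posterior precision = 1/σ₀² + n/σ² = 1/273.5716 + 13/104.04 = (σ² + n·σ₀²)/(σ₀²σ²) = 3660.4708/(273.5716·104.04); posterior variance σₙ² = σ₀²σ²/(σ² + n·σ₀²) = 273.5716·104.04/3660.4708 = 7.775609.
Predictive variance for one new observation = σₙ² + σ² = 273.5716·104.04/3660.4708 + 104.04 = σ²·(σ₀² + 3660.4708)/3660.4708 = 104.04·3934.0424/3660.4708 = 111.815609; SD = √(104.04·3934.0424/3660.4708) = 10.5743.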